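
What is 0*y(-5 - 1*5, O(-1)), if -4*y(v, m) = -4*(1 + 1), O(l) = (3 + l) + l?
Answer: 0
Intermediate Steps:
O(l) = 3 + 2*l
y(v, m) = 2 (y(v, m) = -(-1)*(1 + 1) = -(-1)*2 = -¼*(-8) = 2)
0*y(-5 - 1*5, O(-1)) = 0*2 = 0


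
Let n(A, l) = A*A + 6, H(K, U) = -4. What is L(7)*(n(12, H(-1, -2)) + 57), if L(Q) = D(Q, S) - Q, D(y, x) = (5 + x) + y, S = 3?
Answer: 1656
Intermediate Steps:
D(y, x) = 5 + x + y
n(A, l) = 6 + A**2 (n(A, l) = A**2 + 6 = 6 + A**2)
L(Q) = 8 (L(Q) = (5 + 3 + Q) - Q = (8 + Q) - Q = 8)
L(7)*(n(12, H(-1, -2)) + 57) = 8*((6 + 12**2) + 57) = 8*((6 + 144) + 57) = 8*(150 + 57) = 8*207 = 1656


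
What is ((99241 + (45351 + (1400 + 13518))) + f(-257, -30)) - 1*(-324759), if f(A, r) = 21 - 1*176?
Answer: 484114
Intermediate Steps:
f(A, r) = -155 (f(A, r) = 21 - 176 = -155)
((99241 + (45351 + (1400 + 13518))) + f(-257, -30)) - 1*(-324759) = ((99241 + (45351 + (1400 + 13518))) - 155) - 1*(-324759) = ((99241 + (45351 + 14918)) - 155) + 324759 = ((99241 + 60269) - 155) + 324759 = (159510 - 155) + 324759 = 159355 + 324759 = 484114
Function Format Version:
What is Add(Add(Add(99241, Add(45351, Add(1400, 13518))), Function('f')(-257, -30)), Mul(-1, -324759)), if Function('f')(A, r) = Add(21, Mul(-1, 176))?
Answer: 484114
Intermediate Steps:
Function('f')(A, r) = -155 (Function('f')(A, r) = Add(21, -176) = -155)
Add(Add(Add(99241, Add(45351, Add(1400, 13518))), Function('f')(-257, -30)), Mul(-1, -324759)) = Add(Add(Add(99241, Add(45351, Add(1400, 13518))), -155), Mul(-1, -324759)) = Add(Add(Add(99241, Add(45351, 14918)), -155), 324759) = Add(Add(Add(99241, 60269), -155), 324759) = Add(Add(159510, -155), 324759) = Add(159355, 324759) = 484114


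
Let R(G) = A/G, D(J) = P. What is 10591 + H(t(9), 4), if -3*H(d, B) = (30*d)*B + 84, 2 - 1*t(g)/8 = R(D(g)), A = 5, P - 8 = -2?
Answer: 30569/3 ≈ 10190.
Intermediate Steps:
P = 6 (P = 8 - 2 = 6)
D(J) = 6
R(G) = 5/G
t(g) = 28/3 (t(g) = 16 - 40/6 = 16 - 8*5/6 = 16 - 20/3 = 28/3)
H(d, B) = -28 - 10*B*d (H(d, B) = -((30*d)*B + 84)/3 = -(30*B*d + 84)/3 = -(84 + 30*B*d)/3 = -28 - 10*B*d)
10591 + H(t(9), 4) = 10591 + (-28 - 10*4*28/3) = 10591 + (-28 - 1120/3) = 10591 - 1204/3 = 30569/3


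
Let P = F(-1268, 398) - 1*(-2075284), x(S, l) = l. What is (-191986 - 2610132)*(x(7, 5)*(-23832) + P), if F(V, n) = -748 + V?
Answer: -5475641200744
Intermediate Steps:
P = 2073268 (P = (-748 - 1268) - 1*(-2075284) = -2016 + 2075284 = 2073268)
(-191986 - 2610132)*(x(7, 5)*(-23832) + P) = (-191986 - 2610132)*(5*(-23832) + 2073268) = -2802118*(-119160 + 2073268) = -2802118*1954108 = -5475641200744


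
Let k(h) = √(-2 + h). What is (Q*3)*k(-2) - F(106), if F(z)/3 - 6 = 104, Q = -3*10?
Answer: -330 - 180*I ≈ -330.0 - 180.0*I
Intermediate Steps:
Q = -30
F(z) = 330 (F(z) = 18 + 3*104 = 18 + 312 = 330)
(Q*3)*k(-2) - F(106) = (-30*3)*√(-2 - 2) - 1*330 = -180*I - 330 = -330 - 180*I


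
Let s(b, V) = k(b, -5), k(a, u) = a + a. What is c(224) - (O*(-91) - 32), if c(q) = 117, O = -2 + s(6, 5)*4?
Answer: 4335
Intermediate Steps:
k(a, u) = 2*a
s(b, V) = 2*b
O = 46 (O = -2 + (2*6)*4 = -2 + 12*4 = -2 + 48 = 46)
c(224) - (O*(-91) - 32) = 117 - (46*(-91) - 32) = 117 - (-4186 - 32) = 117 - 1*(-4218) = 117 + 4218 = 4335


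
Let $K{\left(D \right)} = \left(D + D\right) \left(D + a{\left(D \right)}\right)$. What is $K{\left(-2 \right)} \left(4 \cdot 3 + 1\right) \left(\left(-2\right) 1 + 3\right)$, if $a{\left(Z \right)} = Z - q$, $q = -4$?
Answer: $0$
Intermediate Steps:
$a{\left(Z \right)} = 4 + Z$ ($a{\left(Z \right)} = Z - -4 = Z + 4 = 4 + Z$)
$K{\left(D \right)} = 2 D \left(4 + 2 D\right)$ ($K{\left(D \right)} = \left(D + D\right) \left(D + \left(4 + D\right)\right) = 2 D \left(4 + 2 D\right)$)
$K{\left(-2 \right)} \left(4 \cdot 3 + 1\right) \left(\left(-2\right) 1 + 3\right) = 4 \left(-2\right) \left(2 - 2\right) \left(4 \cdot 3 + 1\right) \left(\left(-2\right) 1 + 3\right) = 4 \left(-2\right) 0 \left(12 + 1\right) \left(-2 + 3\right) = 0 \cdot 13 \cdot 1 = 0 \cdot 1 = 0$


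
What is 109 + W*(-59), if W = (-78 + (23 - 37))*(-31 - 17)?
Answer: -260435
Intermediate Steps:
W = 4416 (W = (-78 - 14)*(-48) = -92*(-48) = 4416)
109 + W*(-59) = 109 + 4416*(-59) = 109 - 260544 = -260435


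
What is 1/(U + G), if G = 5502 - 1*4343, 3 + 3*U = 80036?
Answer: 3/83510 ≈ 3.5924e-5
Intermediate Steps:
U = 80033/3 (U = -1 + (1/3)*80036 = -1 + 80036/3 = 80033/3 ≈ 26678.)
G = 1159 (G = 5502 - 4343 = 1159)
1/(U + G) = 1/(80033/3 + 1159) = 1/(83510/3) = 3/83510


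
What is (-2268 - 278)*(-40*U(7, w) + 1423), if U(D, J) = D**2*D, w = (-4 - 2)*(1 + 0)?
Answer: 31308162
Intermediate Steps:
w = -6 (w = -6*1 = -6)
U(D, J) = D**3
(-2268 - 278)*(-40*U(7, w) + 1423) = (-2268 - 278)*(-40*7**3 + 1423) = -2546*(-40*343 + 1423) = -2546*(-13720 + 1423) = -2546*(-12297) = 31308162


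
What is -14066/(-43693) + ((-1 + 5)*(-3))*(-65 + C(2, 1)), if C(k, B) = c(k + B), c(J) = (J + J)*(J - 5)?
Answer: 3106646/3361 ≈ 924.32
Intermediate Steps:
c(J) = 2*J*(-5 + J) (c(J) = (2*J)*(-5 + J) = 2*J*(-5 + J))
C(k, B) = 2*(B + k)*(-5 + B + k) (C(k, B) = 2*(k + B)*(-5 + (k + B)) = 2*(B + k)*(-5 + (B + k)) = 2*(B + k)*(-5 + B + k))
-14066/(-43693) + ((-1 + 5)*(-3))*(-65 + C(2, 1)) = -14066/(-43693) + ((-1 + 5)*(-3))*(-65 + 2*(1 + 2)*(-5 + 1 + 2)) = -14066*(-1/43693) + (4*(-3))*(-65 + 2*3*(-2)) = 1082/3361 - 12*(-65 - 12) = 1082/3361 - 12*(-77) = 1082/3361 + 924 = 3106646/3361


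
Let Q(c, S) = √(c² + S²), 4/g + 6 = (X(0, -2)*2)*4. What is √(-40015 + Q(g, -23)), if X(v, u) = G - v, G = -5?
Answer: √(-21167935 + 23*√279845)/23 ≈ 199.98*I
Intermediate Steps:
X(v, u) = -5 - v
g = -2/23 (g = 4/(-6 + ((-5 - 1*0)*2)*4) = 4/(-6 + ((-5 + 0)*2)*4) = 4/(-6 - 5*2*4) = 4/(-6 - 10*4) = 4/(-6 - 40) = 4/(-46) = 4*(-1/46) = -2/23 ≈ -0.086957)
Q(c, S) = √(S² + c²)
√(-40015 + Q(g, -23)) = √(-40015 + √((-23)² + (-2/23)²)) = √(-40015 + √(529 + 4/529)) = √(-40015 + √(279845/529)) = √(-40015 + √279845/23)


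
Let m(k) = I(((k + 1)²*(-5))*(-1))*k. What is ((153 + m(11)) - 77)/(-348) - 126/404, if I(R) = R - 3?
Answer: -815225/35148 ≈ -23.194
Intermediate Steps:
I(R) = -3 + R
m(k) = k*(-3 + 5*(1 + k)²) (m(k) = (-3 + ((k + 1)²*(-5))*(-1))*k = (-3 + ((1 + k)²*(-5))*(-1))*k = (-3 - 5*(1 + k)²*(-1))*k = (-3 + 5*(1 + k)²)*k = k*(-3 + 5*(1 + k)²))
((153 + m(11)) - 77)/(-348) - 126/404 = ((153 + 11*(-3 + 5*(1 + 11)²)) - 77)/(-348) - 126/404 = ((153 + 11*(-3 + 5*12²)) - 77)*(-1/348) - 126*1/404 = ((153 + 11*(-3 + 5*144)) - 77)*(-1/348) - 63/202 = ((153 + 11*(-3 + 720)) - 77)*(-1/348) - 63/202 = ((153 + 11*717) - 77)*(-1/348) - 63/202 = ((153 + 7887) - 77)*(-1/348) - 63/202 = (8040 - 77)*(-1/348) - 63/202 = 7963*(-1/348) - 63/202 = -7963/348 - 63/202 = -815225/35148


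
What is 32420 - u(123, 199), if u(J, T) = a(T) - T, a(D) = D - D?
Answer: 32619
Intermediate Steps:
a(D) = 0
u(J, T) = -T (u(J, T) = 0 - T = -T)
32420 - u(123, 199) = 32420 - (-1)*199 = 32420 - 1*(-199) = 32420 + 199 = 32619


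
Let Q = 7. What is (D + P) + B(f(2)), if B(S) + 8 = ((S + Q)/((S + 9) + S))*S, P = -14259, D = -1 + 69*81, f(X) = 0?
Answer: -8679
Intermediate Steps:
D = 5588 (D = -1 + 5589 = 5588)
B(S) = -8 + S*(7 + S)/(9 + 2*S) (B(S) = -8 + ((S + 7)/((S + 9) + S))*S = -8 + ((7 + S)/((9 + S) + S))*S = -8 + ((7 + S)/(9 + 2*S))*S = -8 + S*(7 + S)/(9 + 2*S))
(D + P) + B(f(2)) = (5588 - 14259) + (-72 + 0² - 9*0)/(9 + 2*0) = -8671 + (-72 + 0 + 0)/(9 + 0) = -8671 - 72/9 = -8671 + (⅑)*(-72) = -8671 - 8 = -8679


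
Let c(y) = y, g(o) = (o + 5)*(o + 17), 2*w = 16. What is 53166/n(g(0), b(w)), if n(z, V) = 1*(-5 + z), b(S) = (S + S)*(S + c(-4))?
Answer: 26583/40 ≈ 664.58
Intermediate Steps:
w = 8 (w = (½)*16 = 8)
g(o) = (5 + o)*(17 + o)
b(S) = 2*S*(-4 + S) (b(S) = (S + S)*(S - 4) = (2*S)*(-4 + S) = 2*S*(-4 + S))
n(z, V) = -5 + z
53166/n(g(0), b(w)) = 53166/(-5 + (85 + 0² + 22*0)) = 53166/(-5 + (85 + 0 + 0)) = 53166/(-5 + 85) = 53166/80 = 53166*(1/80) = 26583/40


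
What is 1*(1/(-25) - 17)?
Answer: -426/25 ≈ -17.040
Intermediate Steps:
1*(1/(-25) - 17) = 1*(-1/25 - 17) = 1*(-426/25) = -426/25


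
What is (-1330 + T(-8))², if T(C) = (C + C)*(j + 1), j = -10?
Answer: 1406596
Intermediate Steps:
T(C) = -18*C (T(C) = (C + C)*(-10 + 1) = (2*C)*(-9) = -18*C)
(-1330 + T(-8))² = (-1330 - 18*(-8))² = (-1330 + 144)² = (-1186)² = 1406596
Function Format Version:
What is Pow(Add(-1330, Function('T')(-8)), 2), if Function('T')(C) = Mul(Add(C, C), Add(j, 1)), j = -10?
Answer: 1406596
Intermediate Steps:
Function('T')(C) = Mul(-18, C) (Function('T')(C) = Mul(Add(C, C), Add(-10, 1)) = Mul(Mul(2, C), -9) = Mul(-18, C))
Pow(Add(-1330, Function('T')(-8)), 2) = Pow(Add(-1330, Mul(-18, -8)), 2) = Pow(Add(-1330, 144), 2) = Pow(-1186, 2) = 1406596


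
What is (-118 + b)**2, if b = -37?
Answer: 24025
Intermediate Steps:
(-118 + b)**2 = (-118 - 37)**2 = (-155)**2 = 24025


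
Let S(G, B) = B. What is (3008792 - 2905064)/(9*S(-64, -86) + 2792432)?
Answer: 51864/1395829 ≈ 0.037156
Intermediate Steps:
(3008792 - 2905064)/(9*S(-64, -86) + 2792432) = (3008792 - 2905064)/(9*(-86) + 2792432) = 103728/(-774 + 2792432) = 103728/2791658 = 103728*(1/2791658) = 51864/1395829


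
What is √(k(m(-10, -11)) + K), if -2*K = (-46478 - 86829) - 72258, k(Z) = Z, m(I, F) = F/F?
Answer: √411134/2 ≈ 320.60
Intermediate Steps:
m(I, F) = 1
K = 205565/2 (K = -((-46478 - 86829) - 72258)/2 = -(-133307 - 72258)/2 = -½*(-205565) = 205565/2 ≈ 1.0278e+5)
√(k(m(-10, -11)) + K) = √(1 + 205565/2) = √(205567/2) = √411134/2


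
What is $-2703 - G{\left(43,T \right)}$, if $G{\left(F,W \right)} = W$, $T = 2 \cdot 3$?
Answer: $-2709$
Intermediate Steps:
$T = 6$
$-2703 - G{\left(43,T \right)} = -2703 - 6 = -2709$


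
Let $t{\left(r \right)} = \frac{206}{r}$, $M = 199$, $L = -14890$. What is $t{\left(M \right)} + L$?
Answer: $- \frac{2962904}{199} \approx -14889.0$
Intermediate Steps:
$t{\left(M \right)} + L = \frac{206}{199} - 14890 = - \frac{2962904}{199}$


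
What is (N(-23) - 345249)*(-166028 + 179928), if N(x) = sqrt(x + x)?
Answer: -4798961100 + 13900*I*sqrt(46) ≈ -4.799e+9 + 94274.0*I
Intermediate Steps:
N(x) = sqrt(2)*sqrt(x) (N(x) = sqrt(2*x) = sqrt(2)*sqrt(x))
(N(-23) - 345249)*(-166028 + 179928) = (sqrt(2)*sqrt(-23) - 345249)*(-166028 + 179928) = (sqrt(2)*(I*sqrt(23)) - 345249)*13900 = (I*sqrt(46) - 345249)*13900 = (-345249 + I*sqrt(46))*13900 = -4798961100 + 13900*I*sqrt(46)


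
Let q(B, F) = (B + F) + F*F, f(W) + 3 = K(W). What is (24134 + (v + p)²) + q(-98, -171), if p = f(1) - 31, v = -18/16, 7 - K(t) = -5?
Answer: 3433009/64 ≈ 53641.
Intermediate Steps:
K(t) = 12 (K(t) = 7 - 1*(-5) = 7 + 5 = 12)
f(W) = 9 (f(W) = -3 + 12 = 9)
v = -9/8 (v = -18*1/16 = -9/8 ≈ -1.1250)
p = -22 (p = 9 - 31 = -22)
q(B, F) = B + F + F² (q(B, F) = (B + F) + F² = B + F + F²)
(24134 + (v + p)²) + q(-98, -171) = (24134 + (-9/8 - 22)²) + (-98 - 171 + (-171)²) = (24134 + (-185/8)²) + (-98 - 171 + 29241) = (24134 + 34225/64) + 28972 = 1578801/64 + 28972 = 3433009/64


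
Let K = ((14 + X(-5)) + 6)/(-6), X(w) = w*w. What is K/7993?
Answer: -15/15986 ≈ -0.00093832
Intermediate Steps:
X(w) = w²
K = -15/2 (K = ((14 + (-5)²) + 6)/(-6) = ((14 + 25) + 6)*(-⅙) = (39 + 6)*(-⅙) = 45*(-⅙) = -15/2 ≈ -7.5000)
K/7993 = -15/2/7993 = -15/2*1/7993 = -15/15986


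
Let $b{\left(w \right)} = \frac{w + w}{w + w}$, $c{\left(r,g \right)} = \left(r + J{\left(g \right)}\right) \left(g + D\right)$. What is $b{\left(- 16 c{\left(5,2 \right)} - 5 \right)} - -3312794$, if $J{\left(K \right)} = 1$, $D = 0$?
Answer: $3312795$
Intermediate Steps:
$c{\left(r,g \right)} = g \left(1 + r\right)$ ($c{\left(r,g \right)} = \left(r + 1\right) \left(g + 0\right) = \left(1 + r\right) g = g \left(1 + r\right)$)
$b{\left(w \right)} = 1$ ($b{\left(w \right)} = \frac{2 w}{2 w} = 2 w \frac{1}{2 w} = 1$)
$b{\left(- 16 c{\left(5,2 \right)} - 5 \right)} - -3312794 = 1 - -3312794 = 1 + 3312794 = 3312795$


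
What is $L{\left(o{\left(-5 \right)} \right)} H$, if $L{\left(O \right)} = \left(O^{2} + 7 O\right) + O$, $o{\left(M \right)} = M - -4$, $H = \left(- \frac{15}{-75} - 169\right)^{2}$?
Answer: $- \frac{4986352}{25} \approx -1.9945 \cdot 10^{5}$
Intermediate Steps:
$H = \frac{712336}{25}$ ($H = \left(\left(-15\right) \left(- \frac{1}{75}\right) - 169\right)^{2} = \left(\frac{1}{5} - 169\right)^{2} = \left(- \frac{844}{5}\right)^{2} = \frac{712336}{25} \approx 28493.0$)
$o{\left(M \right)} = 4 + M$ ($o{\left(M \right)} = M + 4 = 4 + M$)
$L{\left(O \right)} = O^{2} + 8 O$
$L{\left(o{\left(-5 \right)} \right)} H = \left(4 - 5\right) \left(8 + \left(4 - 5\right)\right) \frac{712336}{25} = - (8 - 1) \frac{712336}{25} = \left(-1\right) 7 \cdot \frac{712336}{25} = \left(-7\right) \frac{712336}{25} = - \frac{4986352}{25}$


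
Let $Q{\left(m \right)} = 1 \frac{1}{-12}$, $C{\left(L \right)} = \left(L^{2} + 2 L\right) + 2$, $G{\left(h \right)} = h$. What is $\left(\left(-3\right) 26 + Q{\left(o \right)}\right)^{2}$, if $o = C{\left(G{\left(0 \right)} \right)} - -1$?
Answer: $\frac{877969}{144} \approx 6097.0$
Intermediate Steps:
$C{\left(L \right)} = 2 + L^{2} + 2 L$
$o = 3$ ($o = \left(2 + 0^{2} + 2 \cdot 0\right) - -1 = \left(2 + 0 + 0\right) + 1 = 2 + 1 = 3$)
$Q{\left(m \right)} = - \frac{1}{12}$ ($Q{\left(m \right)} = 1 \left(- \frac{1}{12}\right) = - \frac{1}{12}$)
$\left(\left(-3\right) 26 + Q{\left(o \right)}\right)^{2} = \left(\left(-3\right) 26 - \frac{1}{12}\right)^{2} = \left(-78 - \frac{1}{12}\right)^{2} = \left(- \frac{937}{12}\right)^{2} = \frac{877969}{144}$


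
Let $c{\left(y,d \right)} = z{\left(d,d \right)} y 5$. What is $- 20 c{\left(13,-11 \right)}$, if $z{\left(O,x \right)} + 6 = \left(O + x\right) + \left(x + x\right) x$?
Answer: $-278200$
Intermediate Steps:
$z{\left(O,x \right)} = -6 + O + x + 2 x^{2}$ ($z{\left(O,x \right)} = -6 + \left(\left(O + x\right) + \left(x + x\right) x\right) = -6 + \left(\left(O + x\right) + 2 x x\right) = -6 + \left(\left(O + x\right) + 2 x^{2}\right) = -6 + \left(O + x + 2 x^{2}\right) = -6 + O + x + 2 x^{2}$)
$c{\left(y,d \right)} = 5 y \left(-6 + 2 d + 2 d^{2}\right)$ ($c{\left(y,d \right)} = \left(-6 + d + d + 2 d^{2}\right) y 5 = \left(-6 + 2 d + 2 d^{2}\right) y 5 = y \left(-6 + 2 d + 2 d^{2}\right) 5 = 5 y \left(-6 + 2 d + 2 d^{2}\right)$)
$- 20 c{\left(13,-11 \right)} = - 20 \cdot 10 \cdot 13 \left(-3 - 11 + \left(-11\right)^{2}\right) = - 20 \cdot 10 \cdot 13 \left(-3 - 11 + 121\right) = - 20 \cdot 10 \cdot 13 \cdot 107 = \left(-20\right) 13910 = -278200$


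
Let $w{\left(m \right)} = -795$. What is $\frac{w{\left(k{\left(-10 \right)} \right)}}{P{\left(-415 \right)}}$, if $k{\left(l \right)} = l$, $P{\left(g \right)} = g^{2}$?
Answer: $- \frac{159}{34445} \approx -0.0046161$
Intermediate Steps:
$\frac{w{\left(k{\left(-10 \right)} \right)}}{P{\left(-415 \right)}} = - \frac{795}{\left(-415\right)^{2}} = - \frac{795}{172225} = \left(-795\right) \frac{1}{172225} = - \frac{159}{34445}$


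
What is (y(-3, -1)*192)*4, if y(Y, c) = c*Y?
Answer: 2304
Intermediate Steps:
y(Y, c) = Y*c
(y(-3, -1)*192)*4 = (-3*(-1)*192)*4 = (3*192)*4 = 576*4 = 2304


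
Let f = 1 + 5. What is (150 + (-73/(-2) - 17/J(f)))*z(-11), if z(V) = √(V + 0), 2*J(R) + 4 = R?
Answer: 339*I*√11/2 ≈ 562.17*I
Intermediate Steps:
f = 6
J(R) = -2 + R/2
z(V) = √V
(150 + (-73/(-2) - 17/J(f)))*z(-11) = (150 + (-73/(-2) - 17/(-2 + (½)*6)))*√(-11) = (150 + (-73*(-½) - 17/(-2 + 3)))*(I*√11) = (150 + (73/2 - 17/1))*(I*√11) = (150 + (73/2 - 17*1))*(I*√11) = (150 + (73/2 - 17))*(I*√11) = (150 + 39/2)*(I*√11) = 339*(I*√11)/2 = 339*I*√11/2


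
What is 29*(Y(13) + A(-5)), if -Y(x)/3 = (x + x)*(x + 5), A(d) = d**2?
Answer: -39991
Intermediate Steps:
Y(x) = -6*x*(5 + x) (Y(x) = -3*(x + x)*(x + 5) = -3*2*x*(5 + x) = -6*x*(5 + x))
29*(Y(13) + A(-5)) = 29*(-6*13*(5 + 13) + (-5)**2) = 29*(-6*13*18 + 25) = 29*(-1404 + 25) = 29*(-1379) = -39991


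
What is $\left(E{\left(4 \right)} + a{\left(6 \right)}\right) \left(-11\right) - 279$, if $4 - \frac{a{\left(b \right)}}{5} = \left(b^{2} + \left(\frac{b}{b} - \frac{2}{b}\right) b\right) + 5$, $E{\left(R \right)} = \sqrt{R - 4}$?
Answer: $1976$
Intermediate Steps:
$E{\left(R \right)} = \sqrt{-4 + R}$
$a{\left(b \right)} = -5 - 5 b^{2} - 5 b \left(1 - \frac{2}{b}\right)$ ($a{\left(b \right)} = 20 - 5 \left(\left(b^{2} + \left(\frac{b}{b} - \frac{2}{b}\right) b\right) + 5\right) = 20 - 5 \left(\left(b^{2} + \left(1 - \frac{2}{b}\right) b\right) + 5\right) = 20 - 5 \left(\left(b^{2} + b \left(1 - \frac{2}{b}\right)\right) + 5\right) = 20 - 5 \left(5 + b^{2} + b \left(1 - \frac{2}{b}\right)\right) = 20 - \left(25 + 5 b^{2} + 5 b \left(1 - \frac{2}{b}\right)\right) = -5 - 5 b^{2} - 5 b \left(1 - \frac{2}{b}\right)$)
$\left(E{\left(4 \right)} + a{\left(6 \right)}\right) \left(-11\right) - 279 = \left(\sqrt{-4 + 4} - \left(25 + 180\right)\right) \left(-11\right) - 279 = \left(\sqrt{0} - 205\right) \left(-11\right) - 279 = \left(0 - 205\right) \left(-11\right) - 279 = \left(-205\right) \left(-11\right) - 279 = 2255 - 279 = 1976$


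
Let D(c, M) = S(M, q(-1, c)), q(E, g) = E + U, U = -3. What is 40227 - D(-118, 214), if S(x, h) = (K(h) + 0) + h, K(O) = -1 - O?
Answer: 40228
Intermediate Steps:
q(E, g) = -3 + E (q(E, g) = E - 3 = -3 + E)
S(x, h) = -1 (S(x, h) = ((-1 - h) + 0) + h = (-1 - h) + h = -1)
D(c, M) = -1
40227 - D(-118, 214) = 40227 - 1*(-1) = 40227 + 1 = 40228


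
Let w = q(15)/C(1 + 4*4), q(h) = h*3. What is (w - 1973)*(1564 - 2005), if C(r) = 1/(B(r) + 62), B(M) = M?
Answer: -697662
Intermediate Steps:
C(r) = 1/(62 + r) (C(r) = 1/(r + 62) = 1/(62 + r))
q(h) = 3*h
w = 3555 (w = (3*15)/(1/(62 + (1 + 4*4))) = 45/(1/(62 + (1 + 16))) = 45/(1/(62 + 17)) = 45/(1/79) = 45*79 = 3555)
(w - 1973)*(1564 - 2005) = (3555 - 1973)*(1564 - 2005) = 1582*(-441) = -697662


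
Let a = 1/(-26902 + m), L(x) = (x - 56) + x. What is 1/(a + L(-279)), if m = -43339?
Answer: -70241/43127975 ≈ -0.0016287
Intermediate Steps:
L(x) = -56 + 2*x (L(x) = (-56 + x) + x = -56 + 2*x)
a = -1/70241 (a = 1/(-26902 - 43339) = 1/(-70241) = -1/70241 ≈ -1.4237e-5)
1/(a + L(-279)) = 1/(-1/70241 + (-56 + 2*(-279))) = 1/(-1/70241 + (-56 - 558)) = 1/(-1/70241 - 614) = 1/(-43127975/70241) = -70241/43127975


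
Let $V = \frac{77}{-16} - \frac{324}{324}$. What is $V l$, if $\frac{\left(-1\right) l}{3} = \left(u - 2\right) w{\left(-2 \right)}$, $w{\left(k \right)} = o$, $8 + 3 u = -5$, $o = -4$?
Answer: $\frac{1767}{4} \approx 441.75$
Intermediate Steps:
$u = - \frac{13}{3}$ ($u = - \frac{8}{3} + \frac{1}{3} \left(-5\right) = - \frac{8}{3} - \frac{5}{3} = - \frac{13}{3} \approx -4.3333$)
$w{\left(k \right)} = -4$
$V = - \frac{93}{16}$ ($V = 77 \left(- \frac{1}{16}\right) - 1 = - \frac{77}{16} - 1 = - \frac{93}{16} \approx -5.8125$)
$l = -76$ ($l = - 3 \left(- \frac{13}{3} - 2\right) \left(-4\right) = - 3 \left(\left(- \frac{19}{3}\right) \left(-4\right)\right) = \left(-3\right) \frac{76}{3} = -76$)
$V l = \left(- \frac{93}{16}\right) \left(-76\right) = \frac{1767}{4}$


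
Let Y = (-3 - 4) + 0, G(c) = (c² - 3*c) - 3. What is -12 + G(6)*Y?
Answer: -117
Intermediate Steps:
G(c) = -3 + c² - 3*c
Y = -7 (Y = -7 + 0 = -7)
-12 + G(6)*Y = -12 + (-3 + 6² - 3*6)*(-7) = -12 + (-3 + 36 - 18)*(-7) = -12 + 15*(-7) = -12 - 105 = -117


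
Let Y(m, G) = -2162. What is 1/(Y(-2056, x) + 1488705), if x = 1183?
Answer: 1/1486543 ≈ 6.7270e-7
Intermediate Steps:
1/(Y(-2056, x) + 1488705) = 1/(-2162 + 1488705) = 1/1486543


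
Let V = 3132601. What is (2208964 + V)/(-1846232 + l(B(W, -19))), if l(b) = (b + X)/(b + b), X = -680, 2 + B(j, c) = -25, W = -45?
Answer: -288444510/99695821 ≈ -2.8932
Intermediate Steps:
B(j, c) = -27 (B(j, c) = -2 - 25 = -27)
l(b) = (-680 + b)/(2*b) (l(b) = (b - 680)/(b + b) = (-680 + b)/((2*b)) = (-680 + b)*(1/(2*b)) = (-680 + b)/(2*b))
(2208964 + V)/(-1846232 + l(B(W, -19))) = (2208964 + 3132601)/(-1846232 + (½)*(-680 - 27)/(-27)) = 5341565/(-1846232 + (½)*(-1/27)*(-707)) = 5341565/(-1846232 + 707/54) = 5341565/(-99695821/54) = 5341565*(-54/99695821) = -288444510/99695821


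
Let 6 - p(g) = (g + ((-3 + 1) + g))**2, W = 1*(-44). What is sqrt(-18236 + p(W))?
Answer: I*sqrt(26330) ≈ 162.27*I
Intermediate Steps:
W = -44
p(g) = 6 - (-2 + 2*g)**2 (p(g) = 6 - (g + ((-3 + 1) + g))**2 = 6 - (g + (-2 + g))**2 = 6 - (-2 + 2*g)**2)
sqrt(-18236 + p(W)) = sqrt(-18236 + (6 - 4*(-1 - 44)**2)) = sqrt(-18236 + (6 - 4*(-45)**2)) = sqrt(-18236 + (6 - 4*2025)) = sqrt(-18236 + (6 - 8100)) = sqrt(-18236 - 8094) = sqrt(-26330) = I*sqrt(26330)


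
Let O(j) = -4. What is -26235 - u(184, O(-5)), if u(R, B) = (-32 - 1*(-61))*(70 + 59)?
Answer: -29976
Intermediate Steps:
u(R, B) = 3741 (u(R, B) = (-32 + 61)*129 = 29*129 = 3741)
-26235 - u(184, O(-5)) = -26235 - 1*3741 = -26235 - 3741 = -29976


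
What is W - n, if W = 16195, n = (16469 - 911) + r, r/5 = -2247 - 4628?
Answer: 35012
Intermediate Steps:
r = -34375 (r = 5*(-2247 - 4628) = 5*(-6875) = -34375)
n = -18817 (n = (16469 - 911) - 34375 = 15558 - 34375 = -18817)
W - n = 16195 - 1*(-18817) = 16195 + 18817 = 35012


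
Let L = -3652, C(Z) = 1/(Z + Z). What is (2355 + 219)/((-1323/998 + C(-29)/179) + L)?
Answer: -370414187/525735698 ≈ -0.70456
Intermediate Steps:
C(Z) = 1/(2*Z)
(2355 + 219)/((-1323/998 + C(-29)/179) + L) = (2355 + 219)/((-1323/998 + ((½)/(-29))/179) - 3652) = 2574/((-1323*1/998 + ((½)*(-1/29))*(1/179)) - 3652) = 2574/((-1323/998 - 1/58*1/179) - 3652) = 2574/((-1323/998 - 1/10382) - 3652) = 2574/(-3434096/2590309 - 3652) = 2574/(-9463242564/2590309) = 2574*(-2590309/9463242564) = -370414187/525735698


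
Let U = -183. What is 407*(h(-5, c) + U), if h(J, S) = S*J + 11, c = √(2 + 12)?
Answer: -70004 - 2035*√14 ≈ -77618.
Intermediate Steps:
c = √14 ≈ 3.7417
h(J, S) = 11 + J*S (h(J, S) = J*S + 11 = 11 + J*S)
407*(h(-5, c) + U) = 407*((11 - 5*√14) - 183) = 407*(-172 - 5*√14) = -70004 - 2035*√14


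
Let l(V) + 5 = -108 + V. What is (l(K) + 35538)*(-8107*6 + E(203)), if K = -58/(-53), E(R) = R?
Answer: -90948242937/53 ≈ -1.7160e+9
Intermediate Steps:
K = 58/53 (K = -58*(-1/53) = 58/53 ≈ 1.0943)
l(V) = -113 + V (l(V) = -5 + (-108 + V) = -113 + V)
(l(K) + 35538)*(-8107*6 + E(203)) = ((-113 + 58/53) + 35538)*(-8107*6 + 203) = (-5931/53 + 35538)*(-48642 + 203) = (1877583/53)*(-48439) = -90948242937/53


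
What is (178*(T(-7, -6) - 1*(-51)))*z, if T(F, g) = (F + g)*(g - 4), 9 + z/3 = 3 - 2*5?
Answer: -1546464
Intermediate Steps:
z = -48 (z = -27 + 3*(3 - 2*5) = -27 + 3*(3 - 10) = -27 + 3*(-7) = -27 - 21 = -48)
T(F, g) = (-4 + g)*(F + g) (T(F, g) = (F + g)*(-4 + g) = (-4 + g)*(F + g))
(178*(T(-7, -6) - 1*(-51)))*z = (178*(((-6)² - 4*(-7) - 4*(-6) - 7*(-6)) - 1*(-51)))*(-48) = (178*((36 + 28 + 24 + 42) + 51))*(-48) = (178*(130 + 51))*(-48) = (178*181)*(-48) = 32218*(-48) = -1546464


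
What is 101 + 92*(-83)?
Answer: -7535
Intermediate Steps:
101 + 92*(-83) = 101 - 7636 = -7535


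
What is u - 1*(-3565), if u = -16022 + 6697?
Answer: -5760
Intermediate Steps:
u = -9325
u - 1*(-3565) = -9325 - 1*(-3565) = -9325 + 3565 = -5760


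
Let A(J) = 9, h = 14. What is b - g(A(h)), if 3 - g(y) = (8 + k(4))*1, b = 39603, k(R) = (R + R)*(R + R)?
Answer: 39672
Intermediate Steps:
k(R) = 4*R**2 (k(R) = (2*R)*(2*R) = 4*R**2)
g(y) = -69 (g(y) = 3 - (8 + 4*4**2) = 3 - (8 + 4*16) = 3 - (8 + 64) = 3 - 72 = -69)
b - g(A(h)) = 39603 - 1*(-69) = 39603 + 69 = 39672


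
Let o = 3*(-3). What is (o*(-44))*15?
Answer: 5940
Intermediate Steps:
o = -9
(o*(-44))*15 = -9*(-44)*15 = 396*15 = 5940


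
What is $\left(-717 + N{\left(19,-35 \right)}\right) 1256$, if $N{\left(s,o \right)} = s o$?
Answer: $-1735792$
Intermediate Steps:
$N{\left(s,o \right)} = o s$
$\left(-717 + N{\left(19,-35 \right)}\right) 1256 = \left(-717 - 665\right) 1256 = \left(-1382\right) 1256 = -1735792$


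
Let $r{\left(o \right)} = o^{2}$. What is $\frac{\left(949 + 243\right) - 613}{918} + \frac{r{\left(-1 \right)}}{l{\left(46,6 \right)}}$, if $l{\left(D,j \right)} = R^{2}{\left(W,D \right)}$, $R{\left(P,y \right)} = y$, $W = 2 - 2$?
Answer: $\frac{204347}{323748} \approx 0.63119$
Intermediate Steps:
$W = 0$
$l{\left(D,j \right)} = D^{2}$
$\frac{\left(949 + 243\right) - 613}{918} + \frac{r{\left(-1 \right)}}{l{\left(46,6 \right)}} = \frac{\left(949 + 243\right) - 613}{918} + \frac{\left(-1\right)^{2}}{46^{2}} = \left(1192 - 613\right) \frac{1}{918} + 1 \cdot \frac{1}{2116} = 579 \cdot \frac{1}{918} + 1 \cdot \frac{1}{2116} = \frac{193}{306} + \frac{1}{2116} = \frac{204347}{323748}$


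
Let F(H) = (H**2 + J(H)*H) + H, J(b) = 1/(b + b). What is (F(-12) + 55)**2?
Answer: 140625/4 ≈ 35156.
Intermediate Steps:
J(b) = 1/(2*b)
F(H) = 1/2 + H + H**2 (F(H) = (H**2 + (1/(2*H))*H) + H = (H**2 + 1/2) + H = (1/2 + H**2) + H = 1/2 + H + H**2)
(F(-12) + 55)**2 = ((1/2 - 12 + (-12)**2) + 55)**2 = ((1/2 - 12 + 144) + 55)**2 = (265/2 + 55)**2 = (375/2)**2 = 140625/4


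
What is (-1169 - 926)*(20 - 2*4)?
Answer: -25140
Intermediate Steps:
(-1169 - 926)*(20 - 2*4) = -2095*(20 - 8) = -2095*12 = -25140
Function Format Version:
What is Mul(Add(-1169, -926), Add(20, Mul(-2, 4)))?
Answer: -25140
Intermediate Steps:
Mul(Add(-1169, -926), Add(20, Mul(-2, 4))) = Mul(-2095, Add(20, -8)) = Mul(-2095, 12) = -25140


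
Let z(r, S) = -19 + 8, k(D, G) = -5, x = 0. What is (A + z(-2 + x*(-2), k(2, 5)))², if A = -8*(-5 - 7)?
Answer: 7225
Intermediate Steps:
A = 96 (A = -8*(-12) = 96)
z(r, S) = -11
(A + z(-2 + x*(-2), k(2, 5)))² = (96 - 11)² = 85² = 7225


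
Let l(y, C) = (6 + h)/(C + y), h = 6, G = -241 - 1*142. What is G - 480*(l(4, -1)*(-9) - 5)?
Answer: 19297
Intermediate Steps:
G = -383 (G = -241 - 142 = -383)
l(y, C) = 12/(C + y) (l(y, C) = (6 + 6)/(C + y) = 12/(C + y))
G - 480*(l(4, -1)*(-9) - 5) = -383 - 480*((12/(-1 + 4))*(-9) - 5) = -383 - 480*((12/3)*(-9) - 5) = -383 - 480*((12*(⅓))*(-9) - 5) = -383 - 480*(4*(-9) - 5) = -383 - 480*(-36 - 5) = -383 - 480*(-41) = -383 + 19680 = 19297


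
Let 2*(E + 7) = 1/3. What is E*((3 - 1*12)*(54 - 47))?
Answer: 861/2 ≈ 430.50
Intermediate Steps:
E = -41/6 (E = -7 + (1/2)/3 = -7 + (1/2)*(1/3) = -7 + 1/6 = -41/6 ≈ -6.8333)
E*((3 - 1*12)*(54 - 47)) = -41*(3 - 1*12)*(54 - 47)/6 = -41*(3 - 12)*7/6 = -(-123)*7/2 = -41/6*(-63) = 861/2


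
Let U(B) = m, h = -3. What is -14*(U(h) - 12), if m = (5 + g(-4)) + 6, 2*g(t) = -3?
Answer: 35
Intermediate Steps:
g(t) = -3/2 (g(t) = (½)*(-3) = -3/2)
m = 19/2 (m = (5 - 3/2) + 6 = 7/2 + 6 = 19/2 ≈ 9.5000)
U(B) = 19/2
-14*(U(h) - 12) = -14*(19/2 - 12) = -14*(-5/2) = 35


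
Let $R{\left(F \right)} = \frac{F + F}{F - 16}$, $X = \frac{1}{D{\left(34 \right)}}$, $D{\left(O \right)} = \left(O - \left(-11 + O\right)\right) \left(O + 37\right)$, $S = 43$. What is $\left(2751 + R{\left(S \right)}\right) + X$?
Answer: $\frac{58077530}{21087} \approx 2754.2$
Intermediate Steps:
$D{\left(O \right)} = 407 + 11 O$ ($D{\left(O \right)} = 11 \left(37 + O\right) = 407 + 11 O$)
$X = \frac{1}{781}$ ($X = \frac{1}{407 + 11 \cdot 34} = \frac{1}{407 + 374} = \frac{1}{781} \approx 0.0012804$)
$R{\left(F \right)} = \frac{2 F}{-16 + F}$
$\left(2751 + R{\left(S \right)}\right) + X = \left(2751 + 2 \cdot 43 \frac{1}{-16 + 43}\right) + \frac{1}{781} = \left(2751 + 2 \cdot 43 \cdot \frac{1}{27}\right) + \frac{1}{781} = \left(2751 + \frac{86}{27}\right) + \frac{1}{781} = \frac{74363}{27} + \frac{1}{781} = \frac{58077530}{21087}$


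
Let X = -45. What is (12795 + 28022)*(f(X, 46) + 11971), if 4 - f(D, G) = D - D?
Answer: 488783575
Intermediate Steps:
f(D, G) = 4 (f(D, G) = 4 - (D - D) = 4 - 1*0 = 4 + 0 = 4)
(12795 + 28022)*(f(X, 46) + 11971) = (12795 + 28022)*(4 + 11971) = 40817*11975 = 488783575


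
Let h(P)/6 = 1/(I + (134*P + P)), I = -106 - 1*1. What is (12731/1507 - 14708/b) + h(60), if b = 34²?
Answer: -14880193002/3481135339 ≈ -4.2745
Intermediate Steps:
I = -107 (I = -106 - 1 = -107)
b = 1156
h(P) = 6/(-107 + 135*P) (h(P) = 6/(-107 + (134*P + P)) = 6/(-107 + 135*P))
(12731/1507 - 14708/b) + h(60) = (12731/1507 - 14708/1156) + 6/(-107 + 135*60) = (12731*(1/1507) - 14708*1/1156) + 6/(-107 + 8100) = (12731/1507 - 3677/289) + 6/7993 = -1861980/435523 + 6*(1/7993) = -1861980/435523 + 6/7993 = -14880193002/3481135339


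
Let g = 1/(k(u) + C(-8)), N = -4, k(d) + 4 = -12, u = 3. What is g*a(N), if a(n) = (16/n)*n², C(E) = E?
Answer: 8/3 ≈ 2.6667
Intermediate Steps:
k(d) = -16 (k(d) = -4 - 12 = -16)
g = -1/24 (g = 1/(-16 - 8) = 1/(-24) = -1/24 ≈ -0.041667)
a(n) = 16*n
g*a(N) = -2*(-4)/3 = -1/24*(-64) = 8/3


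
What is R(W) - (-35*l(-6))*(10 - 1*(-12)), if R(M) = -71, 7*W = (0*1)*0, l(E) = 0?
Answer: -71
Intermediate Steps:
W = 0 (W = ((0*1)*0)/7 = (0*0)/7 = (1/7)*0 = 0)
R(W) - (-35*l(-6))*(10 - 1*(-12)) = -71 - (-35*0)*(10 - 1*(-12)) = -71 - 0*(10 + 12) = -71 - 0*22 = -71 - 1*0 = -71 + 0 = -71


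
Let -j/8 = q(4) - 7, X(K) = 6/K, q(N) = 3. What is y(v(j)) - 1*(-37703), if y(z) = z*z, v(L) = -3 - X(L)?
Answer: 9654569/256 ≈ 37713.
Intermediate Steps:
j = 32 (j = -8*(3 - 7) = -8*(-4) = 32)
v(L) = -3 - 6/L
y(z) = z²
y(v(j)) - 1*(-37703) = (-3 - 6/32)² - 1*(-37703) = (-3 - 6*1/32)² + 37703 = (-3 - 3/16)² + 37703 = (-51/16)² + 37703 = 2601/256 + 37703 = 9654569/256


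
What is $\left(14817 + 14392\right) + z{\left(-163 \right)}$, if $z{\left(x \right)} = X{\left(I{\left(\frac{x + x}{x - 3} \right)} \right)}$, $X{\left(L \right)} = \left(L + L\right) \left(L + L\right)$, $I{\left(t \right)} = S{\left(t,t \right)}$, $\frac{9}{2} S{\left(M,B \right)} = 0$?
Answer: $29209$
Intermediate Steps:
$S{\left(M,B \right)} = 0$ ($S{\left(M,B \right)} = \frac{2}{9} \cdot 0 = 0$)
$I{\left(t \right)} = 0$
$X{\left(L \right)} = 4 L^{2}$ ($X{\left(L \right)} = 2 L 2 L = 4 L^{2}$)
$z{\left(x \right)} = 0$ ($z{\left(x \right)} = 4 \cdot 0^{2} = 4 \cdot 0 = 0$)
$\left(14817 + 14392\right) + z{\left(-163 \right)} = \left(14817 + 14392\right) + 0 = 29209 + 0 = 29209$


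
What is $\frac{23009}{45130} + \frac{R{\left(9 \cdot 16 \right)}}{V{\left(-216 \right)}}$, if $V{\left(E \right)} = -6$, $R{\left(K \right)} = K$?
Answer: $- \frac{1060111}{45130} \approx -23.49$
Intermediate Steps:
$\frac{23009}{45130} + \frac{R{\left(9 \cdot 16 \right)}}{V{\left(-216 \right)}} = \frac{23009}{45130} + \frac{9 \cdot 16}{-6} = 23009 \cdot \frac{1}{45130} + 144 \left(- \frac{1}{6}\right) = \frac{23009}{45130} - 24 = - \frac{1060111}{45130}$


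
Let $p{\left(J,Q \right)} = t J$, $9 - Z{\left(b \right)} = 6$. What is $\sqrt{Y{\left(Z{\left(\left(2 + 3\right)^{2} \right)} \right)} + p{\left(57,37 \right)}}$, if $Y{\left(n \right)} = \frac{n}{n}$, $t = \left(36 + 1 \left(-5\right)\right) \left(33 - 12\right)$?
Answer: $2 \sqrt{9277} \approx 192.63$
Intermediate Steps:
$Z{\left(b \right)} = 3$ ($Z{\left(b \right)} = 9 - 6 = 3$)
$t = 651$ ($t = \left(36 - 5\right) 21 = 31 \cdot 21 = 651$)
$Y{\left(n \right)} = 1$
$p{\left(J,Q \right)} = 651 J$
$\sqrt{Y{\left(Z{\left(\left(2 + 3\right)^{2} \right)} \right)} + p{\left(57,37 \right)}} = \sqrt{1 + 651 \cdot 57} = \sqrt{1 + 37107} = \sqrt{37108} = 2 \sqrt{9277}$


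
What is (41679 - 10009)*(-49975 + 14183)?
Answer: -1133532640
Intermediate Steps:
(41679 - 10009)*(-49975 + 14183) = 31670*(-35792) = -1133532640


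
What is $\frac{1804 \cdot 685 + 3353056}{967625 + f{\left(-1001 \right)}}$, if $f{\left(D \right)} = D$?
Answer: $\frac{1147199}{241656} \approx 4.7472$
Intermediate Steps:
$\frac{1804 \cdot 685 + 3353056}{967625 + f{\left(-1001 \right)}} = \frac{1804 \cdot 685 + 3353056}{967625 - 1001} = \frac{1235740 + 3353056}{966624} = 4588796 \cdot \frac{1}{966624} = \frac{1147199}{241656}$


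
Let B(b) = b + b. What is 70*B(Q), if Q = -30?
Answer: -4200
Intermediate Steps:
B(b) = 2*b
70*B(Q) = 70*(2*(-30)) = 70*(-60) = -4200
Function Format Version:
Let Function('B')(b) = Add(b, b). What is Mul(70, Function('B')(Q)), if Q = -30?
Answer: -4200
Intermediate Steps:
Function('B')(b) = Mul(2, b)
Mul(70, Function('B')(Q)) = Mul(70, Mul(2, -30)) = Mul(70, -60) = -4200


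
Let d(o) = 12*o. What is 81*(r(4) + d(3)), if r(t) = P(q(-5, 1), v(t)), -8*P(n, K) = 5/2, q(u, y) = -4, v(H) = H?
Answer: 46251/16 ≈ 2890.7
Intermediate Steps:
P(n, K) = -5/16 (P(n, K) = -5/(8*2) = -1/8*5/2 = -5/16)
r(t) = -5/16
81*(r(4) + d(3)) = 81*(-5/16 + 12*3) = 81*(-5/16 + 36) = 81*(571/16) = 46251/16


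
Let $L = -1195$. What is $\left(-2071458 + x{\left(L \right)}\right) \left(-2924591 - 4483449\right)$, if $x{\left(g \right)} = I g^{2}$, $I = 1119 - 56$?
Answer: $-11229989455500680$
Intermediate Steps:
$I = 1063$ ($I = 1119 - 56 = 1063$)
$x{\left(g \right)} = 1063 g^{2}$
$\left(-2071458 + x{\left(L \right)}\right) \left(-2924591 - 4483449\right) = \left(-2071458 + 1063 \left(-1195\right)^{2}\right) \left(-2924591 - 4483449\right) = \left(-2071458 + 1063 \cdot 1428025\right) \left(-7408040\right) = \left(-2071458 + 1517990575\right) \left(-7408040\right) = 1515919117 \left(-7408040\right) = -11229989455500680$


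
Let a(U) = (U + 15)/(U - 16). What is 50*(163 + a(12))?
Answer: 15625/2 ≈ 7812.5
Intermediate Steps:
a(U) = (15 + U)/(-16 + U)
50*(163 + a(12)) = 50*(163 + (15 + 12)/(-16 + 12)) = 50*(163 + 27/(-4)) = 50*(163 - ¼*27) = 50*(163 - 27/4) = 50*(625/4) = 15625/2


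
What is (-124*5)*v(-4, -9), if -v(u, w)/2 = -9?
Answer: -11160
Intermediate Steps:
v(u, w) = 18 (v(u, w) = -2*(-9) = 18)
(-124*5)*v(-4, -9) = -124*5*18 = -31*20*18 = -620*18 = -11160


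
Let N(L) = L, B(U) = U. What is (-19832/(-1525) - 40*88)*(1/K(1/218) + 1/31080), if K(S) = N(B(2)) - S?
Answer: -575214569/327265 ≈ -1757.6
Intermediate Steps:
K(S) = 2 - S
(-19832/(-1525) - 40*88)*(1/K(1/218) + 1/31080) = (-19832/(-1525) - 40*88)*(1/(2 - 1/218) + 1/31080) = (-19832*(-1/1525) - 3520)*(1/(2 - 1*1/218) + 1/31080) = (19832/1525 - 3520)*(1/(2 - 1/218) + 1/31080) = -5348168*(1/(435/218) + 1/31080)/1525 = -5348168*(218/435 + 1/31080)/1525 = -5348168/1525*30115/60088 = -575214569/327265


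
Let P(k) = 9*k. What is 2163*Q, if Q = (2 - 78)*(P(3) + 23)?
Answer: -8219400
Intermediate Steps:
Q = -3800 (Q = (2 - 78)*(9*3 + 23) = -76*(27 + 23) = -76*50 = -3800)
2163*Q = 2163*(-3800) = -8219400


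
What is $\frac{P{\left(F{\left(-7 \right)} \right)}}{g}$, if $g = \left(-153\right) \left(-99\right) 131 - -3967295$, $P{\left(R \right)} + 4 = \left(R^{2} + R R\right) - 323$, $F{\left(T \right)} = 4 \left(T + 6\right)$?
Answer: $- \frac{295}{5951552} \approx -4.9567 \cdot 10^{-5}$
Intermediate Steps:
$F{\left(T \right)} = 24 + 4 T$ ($F{\left(T \right)} = 4 \left(6 + T\right) = 24 + 4 T$)
$P{\left(R \right)} = -327 + 2 R^{2}$ ($P{\left(R \right)} = -4 - \left(323 - R^{2} - R R\right) = -4 + \left(\left(R^{2} + R^{2}\right) - 323\right) = -4 + \left(2 R^{2} - 323\right) = -4 + \left(-323 + 2 R^{2}\right) = -327 + 2 R^{2}$)
$g = 5951552$ ($g = 15147 \cdot 131 + 3967295 = 1984257 + 3967295 = 5951552$)
$\frac{P{\left(F{\left(-7 \right)} \right)}}{g} = \frac{-327 + 2 \left(24 + 4 \left(-7\right)\right)^{2}}{5951552} = \left(-327 + 2 \left(24 - 28\right)^{2}\right) \frac{1}{5951552} = \left(-327 + 2 \left(-4\right)^{2}\right) \frac{1}{5951552} = \left(-327 + 2 \cdot 16\right) \frac{1}{5951552} = \left(-327 + 32\right) \frac{1}{5951552} = \left(-295\right) \frac{1}{5951552} = - \frac{295}{5951552}$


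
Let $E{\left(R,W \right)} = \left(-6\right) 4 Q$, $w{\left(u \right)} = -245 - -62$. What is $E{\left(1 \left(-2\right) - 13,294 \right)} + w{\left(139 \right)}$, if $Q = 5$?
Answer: $-303$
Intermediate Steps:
$w{\left(u \right)} = -183$ ($w{\left(u \right)} = -245 + 62 = -183$)
$E{\left(R,W \right)} = -120$ ($E{\left(R,W \right)} = \left(-6\right) 4 \cdot 5 = \left(-24\right) 5 = -120$)
$E{\left(1 \left(-2\right) - 13,294 \right)} + w{\left(139 \right)} = -120 - 183 = -303$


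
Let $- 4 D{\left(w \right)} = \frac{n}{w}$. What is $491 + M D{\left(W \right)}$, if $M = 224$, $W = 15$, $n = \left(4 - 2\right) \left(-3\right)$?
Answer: $\frac{2567}{5} \approx 513.4$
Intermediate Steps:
$n = -6$ ($n = 2 \left(-3\right) = -6$)
$D{\left(w \right)} = \frac{3}{2 w}$ ($D{\left(w \right)} = - \frac{\left(-6\right) \frac{1}{w}}{4} = \frac{3}{2 w}$)
$491 + M D{\left(W \right)} = 491 + 224 \frac{3}{2 \cdot 15} = 491 + 224 \cdot \frac{3}{2} \cdot \frac{1}{15} = 491 + 224 \cdot \frac{1}{10} = 491 + \frac{112}{5} = \frac{2567}{5}$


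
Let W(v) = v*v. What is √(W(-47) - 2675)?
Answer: I*√466 ≈ 21.587*I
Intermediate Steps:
W(v) = v²
√(W(-47) - 2675) = √((-47)² - 2675) = √(2209 - 2675) = √(-466) = I*√466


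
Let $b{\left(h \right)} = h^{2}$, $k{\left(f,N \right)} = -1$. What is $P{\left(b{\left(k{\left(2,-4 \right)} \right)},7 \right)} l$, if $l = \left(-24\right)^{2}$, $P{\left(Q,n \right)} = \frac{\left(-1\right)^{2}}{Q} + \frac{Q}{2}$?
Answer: $864$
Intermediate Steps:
$P{\left(Q,n \right)} = \frac{1}{Q} + \frac{Q}{2}$ ($P{\left(Q,n \right)} = 1 \frac{1}{Q} + Q \frac{1}{2} = \frac{1}{Q} + \frac{Q}{2}$)
$l = 576$
$P{\left(b{\left(k{\left(2,-4 \right)} \right)},7 \right)} l = \left(\frac{1}{\left(-1\right)^{2}} + \frac{\left(-1\right)^{2}}{2}\right) 576 = \left(1^{-1} + \frac{1}{2} \cdot 1\right) 576 = \left(1 + \frac{1}{2}\right) 576 = \frac{3}{2} \cdot 576 = 864$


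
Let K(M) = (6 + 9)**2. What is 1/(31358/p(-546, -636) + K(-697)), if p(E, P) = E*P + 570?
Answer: 173913/39146104 ≈ 0.0044427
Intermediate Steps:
p(E, P) = 570 + E*P
K(M) = 225 (K(M) = 15**2 = 225)
1/(31358/p(-546, -636) + K(-697)) = 1/(31358/(570 - 546*(-636)) + 225) = 1/(31358/(570 + 347256) + 225) = 1/(31358/347826 + 225) = 1/(31358*(1/347826) + 225) = 1/(15679/173913 + 225) = 1/(39146104/173913) = 173913/39146104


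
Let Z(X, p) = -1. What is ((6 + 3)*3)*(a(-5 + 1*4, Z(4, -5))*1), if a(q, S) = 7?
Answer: 189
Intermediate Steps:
((6 + 3)*3)*(a(-5 + 1*4, Z(4, -5))*1) = ((6 + 3)*3)*(7*1) = (9*3)*7 = 27*7 = 189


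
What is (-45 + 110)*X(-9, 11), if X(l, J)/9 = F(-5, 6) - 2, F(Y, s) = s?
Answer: 2340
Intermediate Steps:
X(l, J) = 36 (X(l, J) = 9*(6 - 2) = 9*4 = 36)
(-45 + 110)*X(-9, 11) = (-45 + 110)*36 = 65*36 = 2340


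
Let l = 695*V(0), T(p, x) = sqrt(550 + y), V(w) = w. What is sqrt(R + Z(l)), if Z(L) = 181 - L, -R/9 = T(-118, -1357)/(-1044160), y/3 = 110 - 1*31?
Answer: sqrt(3083420142400 + 146835*sqrt(787))/130520 ≈ 13.454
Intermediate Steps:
y = 237 (y = 3*(110 - 1*31) = 3*(110 - 31) = 3*79 = 237)
T(p, x) = sqrt(787) (T(p, x) = sqrt(550 + 237) = sqrt(787))
l = 0 (l = 695*0 = 0)
R = 9*sqrt(787)/1044160 (R = -9*sqrt(787)/(-1044160) = -9*sqrt(787)*(-1)/1044160 = -(-9)*sqrt(787)/1044160 = 9*sqrt(787)/1044160 ≈ 0.00024180)
sqrt(R + Z(l)) = sqrt(9*sqrt(787)/1044160 + (181 - 1*0)) = sqrt(9*sqrt(787)/1044160 + (181 + 0)) = sqrt(9*sqrt(787)/1044160 + 181) = sqrt(181 + 9*sqrt(787)/1044160)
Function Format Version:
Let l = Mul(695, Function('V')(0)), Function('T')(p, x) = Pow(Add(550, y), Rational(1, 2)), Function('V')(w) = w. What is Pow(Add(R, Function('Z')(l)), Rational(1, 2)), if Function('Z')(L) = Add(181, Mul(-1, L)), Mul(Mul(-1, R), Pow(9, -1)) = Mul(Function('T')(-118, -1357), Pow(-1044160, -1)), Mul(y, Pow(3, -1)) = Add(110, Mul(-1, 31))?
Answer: Mul(Rational(1, 130520), Pow(Add(3083420142400, Mul(146835, Pow(787, Rational(1, 2)))), Rational(1, 2))) ≈ 13.454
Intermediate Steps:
y = 237 (y = Mul(3, Add(110, Mul(-1, 31))) = Mul(3, Add(110, -31)) = Mul(3, 79) = 237)
Function('T')(p, x) = Pow(787, Rational(1, 2)) (Function('T')(p, x) = Pow(Add(550, 237), Rational(1, 2)) = Pow(787, Rational(1, 2)))
l = 0 (l = Mul(695, 0) = 0)
R = Mul(Rational(9, 1044160), Pow(787, Rational(1, 2))) (R = Mul(-9, Mul(Pow(787, Rational(1, 2)), Pow(-1044160, -1))) = Mul(-9, Mul(Pow(787, Rational(1, 2)), Rational(-1, 1044160))) = Mul(-9, Mul(Rational(-1, 1044160), Pow(787, Rational(1, 2)))) = Mul(Rational(9, 1044160), Pow(787, Rational(1, 2))) ≈ 0.00024180)
Pow(Add(R, Function('Z')(l)), Rational(1, 2)) = Pow(Add(Mul(Rational(9, 1044160), Pow(787, Rational(1, 2))), Add(181, Mul(-1, 0))), Rational(1, 2)) = Pow(Add(Mul(Rational(9, 1044160), Pow(787, Rational(1, 2))), Add(181, 0)), Rational(1, 2)) = Pow(Add(Mul(Rational(9, 1044160), Pow(787, Rational(1, 2))), 181), Rational(1, 2)) = Pow(Add(181, Mul(Rational(9, 1044160), Pow(787, Rational(1, 2)))), Rational(1, 2))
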